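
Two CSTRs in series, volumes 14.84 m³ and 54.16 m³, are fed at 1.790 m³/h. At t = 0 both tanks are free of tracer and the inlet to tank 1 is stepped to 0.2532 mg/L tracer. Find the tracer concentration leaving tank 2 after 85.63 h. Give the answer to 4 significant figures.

Time constants: τᵢ = Vᵢ/Q for each well-mixed tank.
τ₁ = 14.84/1.790 = 8.29050 h; τ₂ = 54.16/1.790 = 30.2570 h.
Tank 1: C₁ = C_in(1 − e^(−t/τ₁)). Tank 2 (τ₁ ≠ τ₂): C₂ = C_in[1 − (τ₁ e^(−t/τ₁) − τ₂ e^(−t/τ₂))/(τ₁ − τ₂)].
At t = 85.63: e^(−t/τ₁) = 3.26820e-05, e^(−t/τ₂) = 0.0590075.
C₂ = 0.2532·[1 − (8.29050·3.26820e-05 − 30.2570·0.0590075)/(-21.9665)] = 0.2532·0.918734 = 0.232624 mg/L.

0.2326 mg/L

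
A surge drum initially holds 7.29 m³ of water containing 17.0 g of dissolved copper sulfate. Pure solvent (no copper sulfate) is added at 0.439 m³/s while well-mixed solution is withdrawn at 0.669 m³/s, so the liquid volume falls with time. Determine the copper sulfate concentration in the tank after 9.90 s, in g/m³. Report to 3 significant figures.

1.14 g/m³

Total volume: dV/dt = Q_in − Q_out = -0.23000 m³/s, so V(t) = 7.29 − 0.23000 t and V(9.90) = 5.0130 m³.
Species balance (pure solvent in): dm/dt = −Q_out · m/V(t).
Separate: dm/m = −Q_out dt/V(t) ⇒ ln(m/m₀) = −(Q_out/(Q_in−Q_out)) ln(V/V₀).
m = m₀ (V₀/V)^(Q_out/(Q_in−Q_out)) = 17.0 × (7.29/5.0130)^(-2.9087) = 5.7202 g.
C = m/V = 5.7202/5.0130 = 1.1411 g/m³.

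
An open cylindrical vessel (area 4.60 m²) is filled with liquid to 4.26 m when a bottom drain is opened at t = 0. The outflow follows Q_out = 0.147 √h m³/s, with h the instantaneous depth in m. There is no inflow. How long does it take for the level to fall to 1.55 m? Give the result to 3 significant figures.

51.3 s

With no inflow, A dh/dt = −0.147 √h.
This is separable: 2 d(√h)/dt = −0.147/A, so √h = √h₀ − (0.147/(2A)) t.
t = 2A(√h₀ − √h)/0.147 = 2·4.60·(√4.26 − √1.55)/0.147
  = 9.2000 × (2.0640 − 1.2450) / 0.147 = 51.256 s.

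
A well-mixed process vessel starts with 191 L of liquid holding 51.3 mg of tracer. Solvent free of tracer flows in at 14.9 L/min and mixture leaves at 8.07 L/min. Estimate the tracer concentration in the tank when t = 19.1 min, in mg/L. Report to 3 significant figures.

Let m(t) be the amount of tracer. Volume: V(t) = V₀ + (Q_in − Q_out) t = 191 + 6.8300 t; V(19.1) = 321.45 L.
Species balance (pure solvent in): dm/dt = −Q_out · m/V(t).
dm/m = −Q_out dt/(V₀ + 6.8300 t); integrating gives ln(m/m₀) = −(Q_out/(Q_in−Q_out)) ln(V/V₀).
m = m₀ (V₀/V)^(Q_out/(Q_in−Q_out)) = 51.3 × (191/321.45)^(1.1816) = 27.732 mg.
C = m/V = 27.732/321.45 = 0.086272 mg/L.

0.0863 mg/L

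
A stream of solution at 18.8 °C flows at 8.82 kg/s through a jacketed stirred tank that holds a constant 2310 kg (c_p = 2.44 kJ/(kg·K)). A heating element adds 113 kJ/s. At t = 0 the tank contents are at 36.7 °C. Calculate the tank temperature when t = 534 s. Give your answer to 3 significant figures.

M c_p dT/dt = ṁ c_p (T_in − T) + Q̇.
Rearrange: dT/dt = (T_ss − T)/τ with τ = M/ṁ = 261.90 s and T_ss = T_in + Q̇/(ṁ c_p) = 24.051 °C.
Integrating: T(t) = T_ss + (T₀ − T_ss) e^(−t/τ).
T(534) = 24.051 + (12.649)·e^(−534/261.90) = 24.051 + (12.649)·0.13017 = 25.697 °C.

25.7 °C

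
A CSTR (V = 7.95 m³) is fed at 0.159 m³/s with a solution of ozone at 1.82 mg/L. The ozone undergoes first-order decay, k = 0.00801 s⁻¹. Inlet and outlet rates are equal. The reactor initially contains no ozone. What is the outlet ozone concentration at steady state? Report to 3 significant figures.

1.30 mg/L

V dC/dt = Q(C_in − C) − k V C.
Steady state (dC/dt = 0): C_ss = Q C_in/(Q + kV) = C_in/(1 + kV/Q).
C_ss = 0.159·1.82/(0.159 + 0.00801·7.95) = 0.28938/0.22268 = 1.2995 mg/L.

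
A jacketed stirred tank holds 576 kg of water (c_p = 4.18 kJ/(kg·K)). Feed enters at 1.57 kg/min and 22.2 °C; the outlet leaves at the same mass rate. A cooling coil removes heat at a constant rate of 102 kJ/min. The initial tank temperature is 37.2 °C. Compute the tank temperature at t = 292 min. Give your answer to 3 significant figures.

M c_p dT/dt = ṁ c_p (T_in − T) − Q̇.
τ = M/ṁ = 366.88 min; T_ss = T_in − Q̇/(ṁ c_p) = 22.2 − 102/(1.57·4.18) = 6.6574 °C.
This is linear first-order; T(t) = T_ss + (T₀ − T_ss) e^(−t/τ).
T(292) = 6.6574 + (30.543)·e^(−292/366.88) = 6.6574 + (30.543)·0.45117 = 20.437 °C.

20.4 °C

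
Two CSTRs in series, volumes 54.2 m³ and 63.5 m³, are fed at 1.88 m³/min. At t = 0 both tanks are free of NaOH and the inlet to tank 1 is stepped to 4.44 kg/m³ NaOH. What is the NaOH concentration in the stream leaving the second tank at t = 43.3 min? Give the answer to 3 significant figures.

1.79 kg/m³

Species balance on tank i: dCᵢ/dt = (Cᵢ₋₁ − Cᵢ)/τᵢ with τᵢ = Vᵢ/Q.
τ₁ = 54.2/1.88 = 28.830 min; τ₂ = 63.5/1.88 = 33.777 min.
Tank 1: C₁ = C_in(1 − e^(−t/τ₁)). Tank 2 (τ₁ ≠ τ₂): C₂ = C_in[1 − (τ₁ e^(−t/τ₁) − τ₂ e^(−t/τ₂))/(τ₁ − τ₂)].
At t = 43.3: e^(−t/τ₁) = 0.22270, e^(−t/τ₂) = 0.27749.
C₂ = 4.44·[1 − (28.830·0.22270 − 33.777·0.27749)/(-4.9468)] = 4.44·0.40318 = 1.7901 kg/m³.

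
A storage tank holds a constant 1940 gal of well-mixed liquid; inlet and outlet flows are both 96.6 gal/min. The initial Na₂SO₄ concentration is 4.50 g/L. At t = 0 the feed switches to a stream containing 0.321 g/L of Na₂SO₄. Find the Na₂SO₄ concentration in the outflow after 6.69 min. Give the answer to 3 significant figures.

Mass balance on the solute (V constant): V dC/dt = Q(C_in − C).
Rewrite as dC/dt + C/τ = C_in/τ, τ = V/Q = 20.083 min.
Integrating: C(t) = C_in + (C₀ − C_in) e^(−t/τ).
C(6.69) = 0.321 + (4.50 − 0.321)·e^(−6.69/20.083) = 0.321 + (4.1790)·0.71668 = 3.3160 g/L.

3.32 g/L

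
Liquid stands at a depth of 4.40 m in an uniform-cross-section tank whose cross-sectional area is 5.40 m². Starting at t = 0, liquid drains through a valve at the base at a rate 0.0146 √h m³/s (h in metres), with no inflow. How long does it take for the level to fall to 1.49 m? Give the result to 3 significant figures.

649 s

With no inflow, A dh/dt = −0.0146 √h.
This is separable: 2 d(√h)/dt = −0.0146/A, so √h = √h₀ − (0.0146/(2A)) t.
t = 2A(√h₀ − √h)/0.0146 = 2·5.40·(√4.40 − √1.49)/0.0146
  = 10.800 × (2.0976 − 1.2207) / 0.0146 = 648.71 s.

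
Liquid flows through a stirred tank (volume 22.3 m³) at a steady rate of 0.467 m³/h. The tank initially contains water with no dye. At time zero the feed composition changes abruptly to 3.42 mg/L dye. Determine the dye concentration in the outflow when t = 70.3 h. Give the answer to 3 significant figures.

2.64 mg/L

Accumulation = in − out for the solute gives V dC/dt = Q(C_in − C).
Time constant τ = V/Q = 22.3/0.467 = 47.752 h.
This is linear first-order; C(t) = C_in + (C₀ − C_in) e^(−t/τ).
C(70.3) = 3.42 + (0 − 3.42)·e^(−70.3/47.752) = 3.42 + (-3.4200)·0.22942 = 2.6354 mg/L.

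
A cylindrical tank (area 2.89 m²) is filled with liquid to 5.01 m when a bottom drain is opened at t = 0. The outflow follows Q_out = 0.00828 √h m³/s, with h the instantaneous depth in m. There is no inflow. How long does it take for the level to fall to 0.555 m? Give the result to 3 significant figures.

With no inflow, A dh/dt = −0.00828 √h.
∫ h^(−1/2) dh = −(0.00828/A) ∫ dt, giving 2√h = 2√h₀ − (0.00828/A) t.
t = 2A(√h₀ − √h)/0.00828 = 2·2.89·(√5.01 − √0.555)/0.00828
  = 5.7800 × (2.2383 − 0.74498) / 0.00828 = 1042.4 s.

1040 s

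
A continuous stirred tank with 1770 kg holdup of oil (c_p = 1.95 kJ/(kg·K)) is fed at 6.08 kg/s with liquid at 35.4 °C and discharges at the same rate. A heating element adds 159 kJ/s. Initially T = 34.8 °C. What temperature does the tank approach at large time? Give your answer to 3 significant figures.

Unsteady energy balance on the tank contents: M c_p dT/dt = ṁ c_p (T_in − T) + 159.
At steady state dT/dt = 0 ⇒ T_ss = T_in + Q̇/(ṁ c_p) = 35.4 + 159/(6.08·1.95) = 48.811 °C.

48.8 °C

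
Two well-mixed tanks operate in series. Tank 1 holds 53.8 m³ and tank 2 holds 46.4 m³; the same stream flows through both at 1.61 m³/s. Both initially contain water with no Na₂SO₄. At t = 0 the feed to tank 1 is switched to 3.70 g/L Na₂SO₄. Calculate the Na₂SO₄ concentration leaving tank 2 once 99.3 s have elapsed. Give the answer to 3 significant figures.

3.06 g/L

Each tank obeys Vᵢ dCᵢ/dt = Q(Cᵢ₋₁ − Cᵢ), so τᵢ = Vᵢ/Q.
τ₁ = 53.8/1.61 = 33.416 s; τ₂ = 46.4/1.61 = 28.820 s.
Solving the cascade with C₁(0)=C₂(0)=0 gives C₂(t) = C_in[1 − (τ₁ e^(−t/τ₁) − τ₂ e^(−t/τ₂))/(τ₁ − τ₂)].
At t = 99.3: e^(−t/τ₁) = 0.051220, e^(−t/τ₂) = 0.031888.
C₂ = 3.70·[1 − (33.416·0.051220 − 28.820·0.031888)/(4.5963)] = 3.70·0.82756 = 3.0620 g/L.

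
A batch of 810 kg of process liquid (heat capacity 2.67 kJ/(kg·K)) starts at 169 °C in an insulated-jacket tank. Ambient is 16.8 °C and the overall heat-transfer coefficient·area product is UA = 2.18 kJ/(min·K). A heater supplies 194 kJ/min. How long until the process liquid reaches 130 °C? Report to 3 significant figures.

952 min

Unsteady energy balance on the tank contents: M c_p dT/dt = −UA(T − T_amb) + Q̇.
τ = M c_p/UA = 992.06 min; T_ss = T_amb + Q̇/UA = 16.8 + 194/2.18 = 105.79 °C.
T(t) = T_ss + (T₀ − T_ss)e^(−t/τ); set T = 130:
t = −τ ln[(T − T_ss)/(T₀ − T_ss)] = −992.06 · ln(0.38300) = 952.10 min.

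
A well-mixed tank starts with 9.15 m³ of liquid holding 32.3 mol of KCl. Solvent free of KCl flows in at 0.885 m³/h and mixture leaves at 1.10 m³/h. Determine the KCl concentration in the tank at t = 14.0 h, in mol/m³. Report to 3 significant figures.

0.683 mol/m³

Let m(t) be the amount of KCl. Volume: V(t) = V₀ + (Q_in − Q_out) t = 9.15 − 0.21500 t; V(14.0) = 6.1400 m³.
Solute balance: dm/dt = 0 − Q_out C = −Q_out m/V(t).
dm/m = −Q_out dt/(V₀ − 0.21500 t); integrating gives ln(m/m₀) = −(Q_out/(Q_in−Q_out)) ln(V/V₀).
m = m₀ (V₀/V)^(Q_out/(Q_in−Q_out)) = 32.3 × (9.15/6.1400)^(-5.1163) = 4.1956 mol.
C = m/V = 4.1956/6.1400 = 0.68332 mol/m³.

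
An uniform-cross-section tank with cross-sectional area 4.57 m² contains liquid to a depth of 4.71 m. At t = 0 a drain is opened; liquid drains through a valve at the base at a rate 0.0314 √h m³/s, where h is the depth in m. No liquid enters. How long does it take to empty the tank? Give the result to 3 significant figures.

632 s

With no inflow, A dh/dt = −0.0314 √h.
∫ h^(−1/2) dh = −(0.0314/A) ∫ dt, giving 2√h = 2√h₀ − (0.0314/A) t.
Tank is empty when √h = 0: t_empty = 2A√h₀/0.0314.
t_empty = 2·4.57·√4.71/0.0314 = 9.1400·2.1703/0.0314 = 631.72 s.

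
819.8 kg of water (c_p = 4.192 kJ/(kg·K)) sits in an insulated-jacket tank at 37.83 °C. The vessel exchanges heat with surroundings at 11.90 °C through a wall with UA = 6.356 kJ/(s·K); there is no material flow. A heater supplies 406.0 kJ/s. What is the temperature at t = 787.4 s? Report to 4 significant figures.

Lumped-capacitance energy balance: M c_p dT/dt = UA(T_amb − T) + Q̇.
dT/dt = (T_ss − T)/τ with T_ss = T_amb + Q̇/UA = 11.90 + 406.0/6.356 = 75.7767 °C, τ = M c_p/UA = 819.8·4.192/6.356 = 540.686 s.
This is linear first-order; T(t) = T_ss + (T₀ − T_ss) e^(−t/τ).
T(787.4) = 75.7767 + (-37.9467)·0.233098 = 66.9314 °C.

66.93 °C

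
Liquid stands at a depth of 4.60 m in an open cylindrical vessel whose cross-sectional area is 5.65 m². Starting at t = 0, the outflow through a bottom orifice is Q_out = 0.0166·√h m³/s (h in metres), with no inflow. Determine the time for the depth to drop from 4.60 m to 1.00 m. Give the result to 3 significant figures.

Volume balance on the tank: A dh/dt = −0.0166 √h.
This is separable: 2 d(√h)/dt = −0.0166/A, so √h = √h₀ − (0.0166/(2A)) t.
t = 2A(√h₀ − √h)/0.0166 = 2·5.65·(√4.60 − √1.00)/0.0166
  = 11.300 × (2.1448 − 1.0000) / 0.0166 = 779.27 s.

779 s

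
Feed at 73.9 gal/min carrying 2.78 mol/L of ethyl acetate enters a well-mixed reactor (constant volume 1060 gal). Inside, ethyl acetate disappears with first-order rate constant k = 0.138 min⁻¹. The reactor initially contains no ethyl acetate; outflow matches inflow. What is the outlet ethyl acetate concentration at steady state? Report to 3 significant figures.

0.933 mol/L

Accumulation = in − out − consumed: V dC/dt = Q C_in − Q C − k V C.
Steady state (dC/dt = 0): C_ss = Q C_in/(Q + kV) = C_in/(1 + kV/Q).
C_ss = 73.9·2.78/(73.9 + 0.138·1060) = 205.44/220.18 = 0.93306 mol/L.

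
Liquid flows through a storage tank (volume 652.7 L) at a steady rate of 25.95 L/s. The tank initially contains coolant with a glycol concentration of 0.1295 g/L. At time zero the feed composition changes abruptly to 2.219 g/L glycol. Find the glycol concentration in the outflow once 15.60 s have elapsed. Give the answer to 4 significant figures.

1.095 g/L

Mass balance on the solute (V constant): V dC/dt = Q(C_in − C).
Time constant τ = V/Q = 652.7/25.95 = 25.1522 s.
C approaches C_in exponentially: C(t) = C_in + (C₀ − C_in) e^(−t/τ).
C(15.60) = 2.219 + (0.1295 − 2.219)·e^(−15.60/25.1522) = 2.219 + (-2.08950)·0.537824 = 1.09522 g/L.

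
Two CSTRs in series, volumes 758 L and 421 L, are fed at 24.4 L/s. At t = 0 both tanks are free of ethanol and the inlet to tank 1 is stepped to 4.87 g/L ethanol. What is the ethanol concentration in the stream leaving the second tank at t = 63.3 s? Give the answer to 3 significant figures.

Each tank obeys Vᵢ dCᵢ/dt = Q(Cᵢ₋₁ − Cᵢ), so τᵢ = Vᵢ/Q.
τ₁ = 758/24.4 = 31.066 s; τ₂ = 421/24.4 = 17.254 s.
Solving the cascade with C₁(0)=C₂(0)=0 gives C₂(t) = C_in[1 − (τ₁ e^(−t/τ₁) − τ₂ e^(−t/τ₂))/(τ₁ − τ₂)].
At t = 63.3: e^(−t/τ₁) = 0.13034, e^(−t/τ₂) = 0.025510.
C₂ = 4.87·[1 − (31.066·0.13034 − 17.254·0.025510)/(13.811)] = 4.87·0.73870 = 3.5975 g/L.

3.60 g/L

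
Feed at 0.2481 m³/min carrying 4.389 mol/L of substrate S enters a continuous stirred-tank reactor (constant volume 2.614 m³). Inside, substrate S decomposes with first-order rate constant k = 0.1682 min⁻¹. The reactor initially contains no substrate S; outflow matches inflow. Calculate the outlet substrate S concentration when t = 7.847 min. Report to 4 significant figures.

1.382 mol/L

Species balance: V dC/dt = Q C_in − Q C − k V C.
dC/dt = (Q/V) C_in − (Q/V + k) C; effective rate a = Q/V + k = 0.0949120 + 0.1682 = 0.263112 min⁻¹.
C_ss = Q C_in/(Q + kV) = 1.58324 mol/L; C(t) = C_ss + (C₀ − C_ss) e^(−a t).
C(7.847) = 1.58324 + (-1.58324)·e^(−0.263112·7.847) = 1.58324 + (-1.58324)·0.126864 = 1.38238 mol/L.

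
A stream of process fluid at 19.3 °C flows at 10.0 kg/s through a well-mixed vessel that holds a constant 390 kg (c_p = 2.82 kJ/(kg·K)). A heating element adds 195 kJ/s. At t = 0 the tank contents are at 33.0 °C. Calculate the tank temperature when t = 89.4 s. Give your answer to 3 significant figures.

M c_p dT/dt = ṁ c_p (T_in − T) + Q̇.
τ = M/ṁ = 39.000 s; T_ss = T_in + Q̇/(ṁ c_p) = 19.3 + 195/(10.0·2.82) = 26.215 °C.
This is linear first-order; T(t) = T_ss + (T₀ − T_ss) e^(−t/τ).
T(89.4) = 26.215 + (6.7851)·e^(−89.4/39.000) = 26.215 + (6.7851)·0.10103 = 26.900 °C.

26.9 °C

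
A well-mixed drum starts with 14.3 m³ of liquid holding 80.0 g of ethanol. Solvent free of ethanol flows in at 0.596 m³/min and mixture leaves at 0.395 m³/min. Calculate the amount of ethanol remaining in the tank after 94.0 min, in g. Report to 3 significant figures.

Total volume: dV/dt = Q_in − Q_out = 0.20100 m³/min, so V(t) = 14.3 + 0.20100 t and V(94.0) = 33.194 m³.
Solute balance: dm/dt = 0 − Q_out C = −Q_out m/V(t).
Separate: dm/m = −Q_out dt/V(t) ⇒ ln(m/m₀) = −(Q_out/(Q_in−Q_out)) ln(V/V₀).
m = m₀ (V₀/V)^(Q_out/(Q_in−Q_out)) = 80.0 × (14.3/33.194)^(1.9652) = 15.289 g.

15.3 g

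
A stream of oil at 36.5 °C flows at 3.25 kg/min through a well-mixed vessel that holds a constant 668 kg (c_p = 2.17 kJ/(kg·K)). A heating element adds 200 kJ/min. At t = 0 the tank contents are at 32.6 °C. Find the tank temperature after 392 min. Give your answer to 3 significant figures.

60.1 °C

M c_p dT/dt = ṁ c_p (T_in − T) + Q̇.
τ = M/ṁ = 205.54 min; T_ss = T_in + Q̇/(ṁ c_p) = 36.5 + 200/(3.25·2.17) = 64.859 °C.
T approaches T_ss exponentially: T(t) = T_ss + (T₀ − T_ss) e^(−t/τ).
T(392) = 64.859 + (-32.259)·e^(−392/205.54) = 64.859 + (-32.259)·0.14850 = 60.068 °C.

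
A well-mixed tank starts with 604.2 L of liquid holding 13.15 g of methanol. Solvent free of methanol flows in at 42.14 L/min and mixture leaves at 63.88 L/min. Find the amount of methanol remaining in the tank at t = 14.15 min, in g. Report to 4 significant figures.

1.625 g

Total volume: dV/dt = Q_in − Q_out = -21.7400 L/min, so V(t) = 604.2 − 21.7400 t and V(14.15) = 296.579 L.
No methanol enters, so dm/dt = −Q_out · (m/V).
dm/m = −Q_out dt/(V₀ − 21.7400 t); integrating gives ln(m/m₀) = −(Q_out/(Q_in−Q_out)) ln(V/V₀).
m = m₀ (V₀/V)^(Q_out/(Q_in−Q_out)) = 13.15 × (604.2/296.579)^(-2.93836) = 1.62500 g.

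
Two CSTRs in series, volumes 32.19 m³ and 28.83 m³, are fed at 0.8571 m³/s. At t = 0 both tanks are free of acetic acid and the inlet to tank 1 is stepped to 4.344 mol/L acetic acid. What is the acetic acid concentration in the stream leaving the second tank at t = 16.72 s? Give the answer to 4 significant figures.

Each tank obeys Vᵢ dCᵢ/dt = Q(Cᵢ₋₁ − Cᵢ), so τᵢ = Vᵢ/Q.
τ₁ = 32.19/0.8571 = 37.5569 s; τ₂ = 28.83/0.8571 = 33.6367 s.
Tank 1: C₁ = C_in(1 − e^(−t/τ₁)). Tank 2 (τ₁ ≠ τ₂): C₂ = C_in[1 − (τ₁ e^(−t/τ₁) − τ₂ e^(−t/τ₂))/(τ₁ − τ₂)].
At t = 16.72: e^(−t/τ₁) = 0.640702, e^(−t/τ₂) = 0.608307.
C₂ = 4.344·[1 − (37.5569·0.640702 − 33.6367·0.608307)/(3.92020)] = 4.344·0.0813369 = 0.353327 mol/L.

0.3533 mol/L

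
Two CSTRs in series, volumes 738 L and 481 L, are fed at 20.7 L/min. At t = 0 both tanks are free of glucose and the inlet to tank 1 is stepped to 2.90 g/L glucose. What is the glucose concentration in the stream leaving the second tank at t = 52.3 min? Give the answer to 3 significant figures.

1.55 g/L

Each tank obeys Vᵢ dCᵢ/dt = Q(Cᵢ₋₁ − Cᵢ), so τᵢ = Vᵢ/Q.
τ₁ = 738/20.7 = 35.652 min; τ₂ = 481/20.7 = 23.237 min.
Tank 1: C₁ = C_in(1 − e^(−t/τ₁)). Tank 2 (τ₁ ≠ τ₂): C₂ = C_in[1 − (τ₁ e^(−t/τ₁) − τ₂ e^(−t/τ₂))/(τ₁ − τ₂)].
At t = 52.3: e^(−t/τ₁) = 0.23063, e^(−t/τ₂) = 0.10532.
C₂ = 2.90·[1 − (35.652·0.23063 − 23.237·0.10532)/(12.415)] = 2.90·0.53485 = 1.5511 g/L.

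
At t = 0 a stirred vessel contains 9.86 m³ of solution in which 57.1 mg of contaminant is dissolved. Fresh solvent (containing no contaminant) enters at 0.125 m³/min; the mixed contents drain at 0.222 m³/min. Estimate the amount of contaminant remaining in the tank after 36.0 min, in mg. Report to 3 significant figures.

Total volume: dV/dt = Q_in − Q_out = -0.097000 m³/min, so V(t) = 9.86 − 0.097000 t and V(36.0) = 6.3680 m³.
No contaminant enters, so dm/dt = −Q_out · (m/V).
dm/m = −Q_out dt/(V₀ − 0.097000 t); integrating gives ln(m/m₀) = −(Q_out/(Q_in−Q_out)) ln(V/V₀).
m = m₀ (V₀/V)^(Q_out/(Q_in−Q_out)) = 57.1 × (9.86/6.3680)^(-2.2887) = 20.993 mg.

21.0 mg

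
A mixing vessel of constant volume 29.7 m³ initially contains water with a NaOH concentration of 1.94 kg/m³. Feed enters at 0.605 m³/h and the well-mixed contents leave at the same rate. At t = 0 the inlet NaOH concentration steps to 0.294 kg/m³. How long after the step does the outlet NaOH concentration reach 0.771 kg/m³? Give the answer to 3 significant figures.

60.8 h

Species balance on the tank: V dC/dt = Q(C_in − C), so τ = V/Q = 49.091 h.
C(t) = C_in + (C₀ − C_in) e^(−t/τ). Set C = 0.771 and solve for t:
e^(−t/τ) = (C − C_in)/(C₀ − C_in) = (0.771 − 0.294)/(1.94 − 0.294) = 0.28979
t = −τ ln(…) = 49.091 × 1.2386 = 60.803 h.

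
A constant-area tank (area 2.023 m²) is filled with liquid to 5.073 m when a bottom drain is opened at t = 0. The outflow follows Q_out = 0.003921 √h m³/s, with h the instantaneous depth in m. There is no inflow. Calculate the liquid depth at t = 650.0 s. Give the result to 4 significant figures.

2.632 m

With no inflow, A dh/dt = −0.003921 √h.
∫ h^(−1/2) dh = −(0.003921/A) ∫ dt, giving 2√h = 2√h₀ − (0.003921/A) t.
√h = √5.073 − 0.003921·650.0/(2·2.023) = 2.25233 − 0.629918 = 1.62241.
h = 1.62241² = 2.63223 m.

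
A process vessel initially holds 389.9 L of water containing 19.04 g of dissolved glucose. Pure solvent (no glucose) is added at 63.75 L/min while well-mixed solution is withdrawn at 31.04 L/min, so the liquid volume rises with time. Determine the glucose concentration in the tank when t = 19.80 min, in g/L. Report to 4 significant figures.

Total volume: dV/dt = Q_in − Q_out = 32.7100 L/min, so V(t) = 389.9 + 32.7100 t and V(19.80) = 1037.56 L.
No glucose enters, so dm/dt = −Q_out · (m/V).
Separate: dm/m = −Q_out dt/V(t) ⇒ ln(m/m₀) = −(Q_out/(Q_in−Q_out)) ln(V/V₀).
m = m₀ (V₀/V)^(Q_out/(Q_in−Q_out)) = 19.04 × (389.9/1037.56)^(0.948945) = 7.52158 g.
C = m/V = 7.52158/1037.56 = 0.00724931 g/L.

0.007249 g/L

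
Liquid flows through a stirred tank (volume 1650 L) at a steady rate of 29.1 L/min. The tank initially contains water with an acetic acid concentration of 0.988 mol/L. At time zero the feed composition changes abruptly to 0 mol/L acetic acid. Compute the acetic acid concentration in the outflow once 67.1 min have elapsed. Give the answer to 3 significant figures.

0.303 mol/L

Transient balance on the dissolved component: V dC/dt = Q(C_in − C).
So dC/dt = (C_in − C)/τ with τ = V/Q = 1650/29.1 = 56.701 min.
C approaches C_in exponentially: C(t) = C_in + (C₀ − C_in) e^(−t/τ).
C(67.1) = 0 + (0.988 − 0)·e^(−67.1/56.701) = 0 + (0.98800)·0.30624 = 0.30256 mol/L.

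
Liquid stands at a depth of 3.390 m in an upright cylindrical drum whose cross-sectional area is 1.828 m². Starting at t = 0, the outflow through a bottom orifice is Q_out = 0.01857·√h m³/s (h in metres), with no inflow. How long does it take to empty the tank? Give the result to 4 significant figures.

A dh/dt = −Q_out = −0.01857 √h.
This is separable: 2 d(√h)/dt = −0.01857/A, so √h = √h₀ − (0.01857/(2A)) t.
Set h = 0: 2√h₀ = (0.01857/A) t_empty ⇒ t_empty = 2A√h₀/0.01857.
t_empty = 2·1.828·√3.390/0.01857 = 3.65600·1.84120/0.01857 = 362.488 s.

362.5 s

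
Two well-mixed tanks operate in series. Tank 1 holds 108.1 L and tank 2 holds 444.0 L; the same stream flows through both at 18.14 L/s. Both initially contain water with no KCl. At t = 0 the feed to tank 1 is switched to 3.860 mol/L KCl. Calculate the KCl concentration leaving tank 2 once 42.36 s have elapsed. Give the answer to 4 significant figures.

Each tank obeys Vᵢ dCᵢ/dt = Q(Cᵢ₋₁ − Cᵢ), so τᵢ = Vᵢ/Q.
τ₁ = 108.1/18.14 = 5.95921 s; τ₂ = 444.0/18.14 = 24.4763 s.
Solving the cascade with C₁(0)=C₂(0)=0 gives C₂(t) = C_in[1 − (τ₁ e^(−t/τ₁) − τ₂ e^(−t/τ₂))/(τ₁ − τ₂)].
At t = 42.36: e^(−t/τ₁) = 0.000818261, e^(−t/τ₂) = 0.177168.
C₂ = 3.860·[1 − (5.95921·0.000818261 − 24.4763·0.177168)/(-18.5171)] = 3.860·0.766078 = 2.95706 mol/L.

2.957 mol/L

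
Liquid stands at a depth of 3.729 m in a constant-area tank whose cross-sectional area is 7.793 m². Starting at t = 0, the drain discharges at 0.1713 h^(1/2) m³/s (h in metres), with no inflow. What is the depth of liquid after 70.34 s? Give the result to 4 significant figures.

1.341 m

A dh/dt = −Q_out = −0.1713 √h.
This is separable: 2 d(√h)/dt = −0.1713/A, so √h = √h₀ − (0.1713/(2A)) t.
√h = √3.729 − 0.1713·70.34/(2·7.793) = 1.93106 − 0.773081 = 1.15798.
h = 1.15798² = 1.34092 m.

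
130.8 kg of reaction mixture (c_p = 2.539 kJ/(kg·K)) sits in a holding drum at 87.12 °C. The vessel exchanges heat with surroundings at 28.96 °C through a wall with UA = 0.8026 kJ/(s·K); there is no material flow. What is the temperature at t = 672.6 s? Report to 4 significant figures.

40.41 °C

Lumped-capacitance energy balance: M c_p dT/dt = UA(T_amb − T).
dT/dt = (T_ss − T)/τ with T_ss = T_amb = 28.9600 °C, τ = M c_p/UA = 130.8·2.539/0.8026 = 413.782 s.
Solution: T(t) = T_ss + (T₀ − T_ss) e^(−t/τ).
T(672.6) = 28.9600 + (58.1600)·0.196814 = 40.4067 °C.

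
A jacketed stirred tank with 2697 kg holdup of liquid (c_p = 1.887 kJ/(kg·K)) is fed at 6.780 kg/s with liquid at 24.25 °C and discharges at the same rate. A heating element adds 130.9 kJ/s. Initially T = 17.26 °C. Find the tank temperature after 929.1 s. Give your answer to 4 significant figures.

M c_p dT/dt = ṁ c_p (T_in − T) + Q̇.
τ = M/ṁ = 397.788 s; T_ss = T_in + Q̇/(ṁ c_p) = 24.25 + 130.9/(6.780·1.887) = 34.4815 °C.
Integrating: T(t) = T_ss + (T₀ − T_ss) e^(−t/τ).
T(929.1) = 34.4815 + (-17.2215)·e^(−929.1/397.788) = 34.4815 + (-17.2215)·0.0967458 = 32.8154 °C.

32.82 °C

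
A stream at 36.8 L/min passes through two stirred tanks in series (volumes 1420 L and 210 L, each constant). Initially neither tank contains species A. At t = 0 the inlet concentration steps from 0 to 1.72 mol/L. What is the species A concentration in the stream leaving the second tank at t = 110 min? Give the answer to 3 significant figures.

1.60 mol/L

Species balance on tank i: dCᵢ/dt = (Cᵢ₋₁ − Cᵢ)/τᵢ with τᵢ = Vᵢ/Q.
τ₁ = 1420/36.8 = 38.587 min; τ₂ = 210/36.8 = 5.7065 min.
Solving the cascade with C₁(0)=C₂(0)=0 gives C₂(t) = C_in[1 − (τ₁ e^(−t/τ₁) − τ₂ e^(−t/τ₂))/(τ₁ − τ₂)].
At t = 110: e^(−t/τ₁) = 0.057804, e^(−t/τ₂) = 4.2507e-09.
C₂ = 1.72·[1 − (38.587·0.057804 − 5.7065·4.2507e-09)/(32.880)] = 1.72·0.93216 = 1.6033 mol/L.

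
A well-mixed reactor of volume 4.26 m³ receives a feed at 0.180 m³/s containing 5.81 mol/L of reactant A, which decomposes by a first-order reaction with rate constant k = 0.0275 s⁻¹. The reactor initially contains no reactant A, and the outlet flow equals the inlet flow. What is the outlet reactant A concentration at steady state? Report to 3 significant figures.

3.52 mol/L

Accumulation = in − out − consumed: V dC/dt = Q C_in − Q C − k V C.
At steady state: 0 = Q C_in − (Q + kV) C_ss, so C_ss = Q C_in/(Q + kV).
C_ss = 0.180·5.81/(0.180 + 0.0275·4.26) = 1.0458/0.29715 = 3.5194 mol/L.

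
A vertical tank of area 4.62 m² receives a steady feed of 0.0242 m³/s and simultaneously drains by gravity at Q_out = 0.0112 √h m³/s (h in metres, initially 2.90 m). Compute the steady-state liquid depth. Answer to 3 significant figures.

4.67 m

A dh/dt = Q_in − 0.0112 √h. Steady state requires inflow = outflow:
Q_in = 0.0112 √h_ss ⇒ √h_ss = 0.0242/0.0112 = 2.1607.
h_ss = 2.1607² = 4.6687 m. (Since h₀ = 2.90 m < h_ss, the level will rise toward this value.)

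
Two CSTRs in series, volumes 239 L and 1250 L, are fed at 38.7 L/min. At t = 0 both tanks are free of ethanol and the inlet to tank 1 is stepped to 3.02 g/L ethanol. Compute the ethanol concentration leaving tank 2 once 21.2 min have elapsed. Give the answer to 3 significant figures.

Species balance on tank i: dCᵢ/dt = (Cᵢ₋₁ − Cᵢ)/τᵢ with τᵢ = Vᵢ/Q.
τ₁ = 239/38.7 = 6.1757 min; τ₂ = 1250/38.7 = 32.300 min.
Solving the cascade with C₁(0)=C₂(0)=0 gives C₂(t) = C_in[1 − (τ₁ e^(−t/τ₁) − τ₂ e^(−t/τ₂))/(τ₁ − τ₂)].
At t = 21.2: e^(−t/τ₁) = 0.032296, e^(−t/τ₂) = 0.51874.
C₂ = 3.02·[1 − (6.1757·0.032296 − 32.300·0.51874)/(-26.124)] = 3.02·0.36626 = 1.1061 g/L.

1.11 g/L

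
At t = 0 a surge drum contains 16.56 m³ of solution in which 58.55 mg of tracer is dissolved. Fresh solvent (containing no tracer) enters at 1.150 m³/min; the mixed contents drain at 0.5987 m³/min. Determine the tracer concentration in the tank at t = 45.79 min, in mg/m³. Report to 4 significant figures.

Total volume: dV/dt = Q_in − Q_out = 0.551300 m³/min, so V(t) = 16.56 + 0.551300 t and V(45.79) = 41.8040 m³.
No tracer enters, so dm/dt = −Q_out · (m/V).
dm/m = −Q_out dt/(V₀ + 0.551300 t); integrating gives ln(m/m₀) = −(Q_out/(Q_in−Q_out)) ln(V/V₀).
m = m₀ (V₀/V)^(Q_out/(Q_in−Q_out)) = 58.55 × (16.56/41.8040)^(1.08598) = 21.4187 mg.
C = m/V = 21.4187/41.8040 = 0.512359 mg/m³.

0.5124 mg/m³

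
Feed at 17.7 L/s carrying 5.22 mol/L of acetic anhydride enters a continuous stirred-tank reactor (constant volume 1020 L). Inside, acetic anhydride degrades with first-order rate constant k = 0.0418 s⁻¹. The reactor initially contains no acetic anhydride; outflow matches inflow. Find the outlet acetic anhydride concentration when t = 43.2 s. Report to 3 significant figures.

1.41 mol/L

V dC/dt = Q(C_in − C) − k V C.
dC/dt = (Q/V) C_in − (Q/V + k) C; effective rate a = Q/V + k = 0.017353 + 0.0418 = 0.059153 s⁻¹.
C_ss = Q C_in/(Q + kV) = 1.5313 mol/L; C(t) = C_ss + (C₀ − C_ss) e^(−a t).
C(43.2) = 1.5313 + (-1.5313)·e^(−0.059153·43.2) = 1.5313 + (-1.5313)·0.077661 = 1.4124 mol/L.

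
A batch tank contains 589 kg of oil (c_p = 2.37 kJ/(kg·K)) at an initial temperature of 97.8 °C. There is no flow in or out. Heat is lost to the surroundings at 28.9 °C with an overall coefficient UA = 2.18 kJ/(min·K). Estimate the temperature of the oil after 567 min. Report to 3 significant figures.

M c_p dT/dt = −UA(T − T_amb).
dT/dt = (T_ss − T)/τ with T_ss = T_amb = 28.900 °C, τ = M c_p/UA = 589·2.37/2.18 = 640.33 min.
Solution: T(t) = T_ss + (T₀ − T_ss) e^(−t/τ).
T(567) = 28.900 + (68.900)·0.41252 = 57.323 °C.

57.3 °C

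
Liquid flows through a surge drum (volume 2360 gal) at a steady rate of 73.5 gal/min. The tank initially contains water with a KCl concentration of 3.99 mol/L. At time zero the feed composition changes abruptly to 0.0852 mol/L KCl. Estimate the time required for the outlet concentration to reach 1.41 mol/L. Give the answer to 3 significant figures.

Species balance: V dC/dt = Q(C_in − C) ⇒ τ = V/Q = 32.109 min.
C(t) = C_in + (C₀ − C_in) e^(−t/τ). Set C = 1.41 and solve for t:
e^(−t/τ) = (C − C_in)/(C₀ − C_in) = (1.41 − 0.0852)/(3.99 − 0.0852) = 0.33927
t = −τ ln(…) = 32.109 × 1.0809 = 34.708 min.

34.7 min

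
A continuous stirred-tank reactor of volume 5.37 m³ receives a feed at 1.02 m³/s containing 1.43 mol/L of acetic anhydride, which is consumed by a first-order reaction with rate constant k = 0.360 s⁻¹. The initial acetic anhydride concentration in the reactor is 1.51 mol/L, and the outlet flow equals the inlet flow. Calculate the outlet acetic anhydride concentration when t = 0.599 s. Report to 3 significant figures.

1.22 mol/L

Accumulation = in − out − consumed: V dC/dt = Q C_in − Q C − k V C.
dC/dt = (Q/V) C_in − (Q/V + k) C; effective rate a = Q/V + k = 0.18994 + 0.360 = 0.54994 s⁻¹.
C_ss = Q C_in/(Q + kV) = 0.49390 mol/L; C(t) = C_ss + (C₀ − C_ss) e^(−a t).
C(0.599) = 0.49390 + (1.0161)·e^(−0.54994·0.599) = 0.49390 + (1.0161)·0.71934 = 1.2248 mol/L.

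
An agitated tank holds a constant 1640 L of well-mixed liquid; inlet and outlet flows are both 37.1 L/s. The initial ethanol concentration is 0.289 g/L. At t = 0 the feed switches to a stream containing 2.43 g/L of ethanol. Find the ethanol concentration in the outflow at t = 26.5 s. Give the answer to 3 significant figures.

1.25 g/L

Mass balance on the solute (V constant): V dC/dt = Q(C_in − C).
So dC/dt = (C_in − C)/τ with τ = V/Q = 1640/37.1 = 44.205 s.
This is linear first-order; C(t) = C_in + (C₀ − C_in) e^(−t/τ).
C(26.5) = 2.43 + (0.289 − 2.43)·e^(−26.5/44.205) = 2.43 + (-2.1410)·0.54910 = 1.2544 g/L.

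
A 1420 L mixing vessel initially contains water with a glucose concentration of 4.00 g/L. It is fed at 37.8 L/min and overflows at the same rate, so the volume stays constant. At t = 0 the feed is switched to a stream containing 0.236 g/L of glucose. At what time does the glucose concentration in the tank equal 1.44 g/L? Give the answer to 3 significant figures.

42.8 min

Species balance: V dC/dt = Q(C_in − C) ⇒ τ = V/Q = 37.566 min.
C(t) = C_in + (C₀ − C_in) e^(−t/τ). Set C = 1.44 and solve for t:
e^(−t/τ) = (C − C_in)/(C₀ − C_in) = (1.44 − 0.236)/(4.00 − 0.236) = 0.31987
t = −τ ln(…) = 37.566 × 1.1398 = 42.819 min.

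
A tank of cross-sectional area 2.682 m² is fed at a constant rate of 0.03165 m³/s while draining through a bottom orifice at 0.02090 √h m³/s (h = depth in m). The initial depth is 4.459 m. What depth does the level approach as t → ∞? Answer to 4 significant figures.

Level balance: A dh/dt = 0.03165 − 0.02090 √h. Setting dh/dt = 0:
Q_in = 0.02090 √h_ss ⇒ √h_ss = 0.03165/0.02090 = 1.51435.
h_ss = 1.51435² = 2.29327 m. (Since h₀ = 4.459 m > h_ss, the level will fall toward this value.)

2.293 m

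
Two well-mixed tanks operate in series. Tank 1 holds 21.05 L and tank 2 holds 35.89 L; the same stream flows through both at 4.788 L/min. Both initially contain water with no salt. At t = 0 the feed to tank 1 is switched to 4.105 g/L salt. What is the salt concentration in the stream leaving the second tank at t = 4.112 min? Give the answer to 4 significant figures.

Each tank obeys Vᵢ dCᵢ/dt = Q(Cᵢ₋₁ − Cᵢ), so τᵢ = Vᵢ/Q.
τ₁ = 21.05/4.788 = 4.39641 min; τ₂ = 35.89/4.788 = 7.49582 min.
Solving the cascade with C₁(0)=C₂(0)=0 gives C₂(t) = C_in[1 − (τ₁ e^(−t/τ₁) − τ₂ e^(−t/τ₂))/(τ₁ − τ₂)].
At t = 4.112: e^(−t/τ₁) = 0.392465, e^(−t/τ₂) = 0.577774.
C₂ = 4.105·[1 − (4.39641·0.392465 − 7.49582·0.577774)/(-3.09942)] = 4.105·0.159371 = 0.654217 g/L.

0.6542 g/L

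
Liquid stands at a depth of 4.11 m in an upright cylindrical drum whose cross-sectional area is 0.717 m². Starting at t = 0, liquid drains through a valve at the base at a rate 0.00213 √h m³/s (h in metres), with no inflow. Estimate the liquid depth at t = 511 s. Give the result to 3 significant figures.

Accumulation of liquid (constant cross-section A): A dh/dt = −0.00213 √h.
Separate and integrate: 2(√h − √h₀) = −(0.00213/A) t.
√h = √4.11 − 0.00213·511/(2·0.717) = 2.0273 − 0.75902 = 1.2683.
h = 1.2683² = 1.6086 m.

1.61 m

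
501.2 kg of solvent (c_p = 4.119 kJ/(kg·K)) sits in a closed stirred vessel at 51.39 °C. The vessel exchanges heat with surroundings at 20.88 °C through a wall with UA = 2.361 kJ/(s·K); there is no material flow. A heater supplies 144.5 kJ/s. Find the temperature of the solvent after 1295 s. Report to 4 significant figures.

75.10 °C

Lumped-capacitance energy balance: M c_p dT/dt = UA(T_amb − T) + Q̇.
dT/dt = (T_ss − T)/τ with T_ss = T_amb + Q̇/UA = 20.88 + 144.5/2.361 = 82.0829 °C, τ = M c_p/UA = 501.2·4.119/2.361 = 874.393 s.
Integrating: T(t) = T_ss + (T₀ − T_ss) e^(−t/τ).
T(1295) = 82.0829 + (-30.6929)·0.227404 = 75.1032 °C.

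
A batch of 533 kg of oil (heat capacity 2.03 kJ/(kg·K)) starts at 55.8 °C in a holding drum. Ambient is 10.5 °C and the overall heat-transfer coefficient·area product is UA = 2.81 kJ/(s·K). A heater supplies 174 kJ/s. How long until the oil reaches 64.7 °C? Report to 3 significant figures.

Lumped-capacitance energy balance: M c_p dT/dt = UA(T_amb − T) + Q̇.
τ = M c_p/UA = 385.05 s; T_ss = T_amb + Q̇/UA = 10.5 + 174/2.81 = 72.422 °C.
T(t) = T_ss + (T₀ − T_ss)e^(−t/τ); set T = 64.7:
t = −τ ln[(T − T_ss)/(T₀ − T_ss)] = −385.05 · ln(0.46456) = 295.21 s.

295 s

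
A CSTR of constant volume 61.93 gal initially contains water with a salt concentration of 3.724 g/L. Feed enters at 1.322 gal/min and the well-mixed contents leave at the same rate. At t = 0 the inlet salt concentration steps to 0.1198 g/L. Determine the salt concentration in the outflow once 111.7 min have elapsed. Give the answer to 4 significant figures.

0.4519 g/L

Unsteady species balance (constant V, well mixed): V dC/dt = Q(C_in − C).
Rewrite as dC/dt + C/τ = C_in/τ, τ = V/Q = 46.8457 min.
Solution: C(t) = C_in + (C₀ − C_in) e^(−t/τ).
C(111.7) = 0.1198 + (3.724 − 0.1198)·e^(−111.7/46.8457) = 0.1198 + (3.60420)·0.0921420 = 0.451898 g/L.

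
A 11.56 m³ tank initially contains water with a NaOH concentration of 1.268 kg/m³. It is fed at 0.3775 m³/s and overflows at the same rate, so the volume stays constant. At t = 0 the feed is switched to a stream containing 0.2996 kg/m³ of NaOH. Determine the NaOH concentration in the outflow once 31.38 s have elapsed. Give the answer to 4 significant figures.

Accumulation = in − out for the solute gives V dC/dt = Q(C_in − C).
Rewrite as dC/dt + C/τ = C_in/τ, τ = V/Q = 30.6225 s.
Solution: C(t) = C_in + (C₀ − C_in) e^(−t/τ).
C(31.38) = 0.2996 + (1.268 − 0.2996)·e^(−31.38/30.6225) = 0.2996 + (0.968400)·0.358891 = 0.647150 kg/m³.

0.6472 kg/m³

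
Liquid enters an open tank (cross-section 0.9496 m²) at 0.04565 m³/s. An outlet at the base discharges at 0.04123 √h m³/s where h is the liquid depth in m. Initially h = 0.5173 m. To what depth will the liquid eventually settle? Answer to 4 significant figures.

A dh/dt = Q_in − 0.04123 √h. Steady state requires inflow = outflow:
Q_in = 0.04123 √h_ss ⇒ √h_ss = 0.04565/0.04123 = 1.10720.
h_ss = 1.10720² = 1.22590 m. (Since h₀ = 0.5173 m < h_ss, the level will rise toward this value.)

1.226 m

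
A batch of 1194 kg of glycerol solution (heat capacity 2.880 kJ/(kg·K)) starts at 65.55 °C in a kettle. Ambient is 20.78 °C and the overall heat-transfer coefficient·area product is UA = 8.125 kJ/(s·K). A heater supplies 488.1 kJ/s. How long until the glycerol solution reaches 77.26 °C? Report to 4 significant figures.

Lumped-capacitance energy balance: M c_p dT/dt = UA(T_amb − T) + Q̇.
τ = M c_p/UA = 423.227 s; T_ss = T_amb + Q̇/UA = 20.78 + 488.1/8.125 = 80.8538 °C.
T(t) = T_ss + (T₀ − T_ss)e^(−t/τ); set T = 77.26:
t = −τ ln[(T − T_ss)/(T₀ − T_ss)] = −423.227 · ln(0.234833) = 613.206 s.

613.2 s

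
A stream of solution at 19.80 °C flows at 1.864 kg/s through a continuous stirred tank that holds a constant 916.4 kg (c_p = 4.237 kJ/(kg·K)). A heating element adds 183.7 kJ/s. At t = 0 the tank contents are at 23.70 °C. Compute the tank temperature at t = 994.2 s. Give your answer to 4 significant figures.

40.50 °C

M c_p dT/dt = ṁ c_p (T_in − T) + Q̇.
Rearrange: dT/dt = (T_ss − T)/τ with τ = M/ṁ = 491.631 s and T_ss = T_in + Q̇/(ṁ c_p) = 43.0597 °C.
T approaches T_ss exponentially: T(t) = T_ss + (T₀ − T_ss) e^(−t/τ).
T(994.2) = 43.0597 + (-19.3597)·e^(−994.2/491.631) = 43.0597 + (-19.3597)·0.132357 = 40.4973 °C.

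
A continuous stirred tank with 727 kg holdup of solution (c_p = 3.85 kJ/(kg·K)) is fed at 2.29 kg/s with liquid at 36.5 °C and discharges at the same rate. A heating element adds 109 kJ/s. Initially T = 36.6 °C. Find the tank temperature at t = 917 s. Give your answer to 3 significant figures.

48.2 °C

Energy balance: M c_p dT/dt = ṁ c_p (T_in − T) + 109.
τ = M/ṁ = 317.47 s; T_ss = T_in + Q̇/(ṁ c_p) = 36.5 + 109/(2.29·3.85) = 48.863 °C.
This is linear first-order; T(t) = T_ss + (T₀ − T_ss) e^(−t/τ).
T(917) = 48.863 + (-12.263)·e^(−917/317.47) = 48.863 + (-12.263)·0.055660 = 48.181 °C.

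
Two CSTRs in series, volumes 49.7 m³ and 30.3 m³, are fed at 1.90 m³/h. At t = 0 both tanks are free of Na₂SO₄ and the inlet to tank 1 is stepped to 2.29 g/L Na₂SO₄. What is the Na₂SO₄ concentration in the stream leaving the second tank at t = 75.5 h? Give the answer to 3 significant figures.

1.99 g/L

Each tank obeys Vᵢ dCᵢ/dt = Q(Cᵢ₋₁ − Cᵢ), so τᵢ = Vᵢ/Q.
τ₁ = 49.7/1.90 = 26.158 h; τ₂ = 30.3/1.90 = 15.947 h.
Tank 1: C₁ = C_in(1 − e^(−t/τ₁)). Tank 2 (τ₁ ≠ τ₂): C₂ = C_in[1 − (τ₁ e^(−t/τ₁) − τ₂ e^(−t/τ₂))/(τ₁ − τ₂)].
At t = 75.5: e^(−t/τ₁) = 0.055781, e^(−t/τ₂) = 0.0087884.
C₂ = 2.29·[1 − (26.158·0.055781 − 15.947·0.0087884)/(10.211)] = 2.29·0.87082 = 1.9942 g/L.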